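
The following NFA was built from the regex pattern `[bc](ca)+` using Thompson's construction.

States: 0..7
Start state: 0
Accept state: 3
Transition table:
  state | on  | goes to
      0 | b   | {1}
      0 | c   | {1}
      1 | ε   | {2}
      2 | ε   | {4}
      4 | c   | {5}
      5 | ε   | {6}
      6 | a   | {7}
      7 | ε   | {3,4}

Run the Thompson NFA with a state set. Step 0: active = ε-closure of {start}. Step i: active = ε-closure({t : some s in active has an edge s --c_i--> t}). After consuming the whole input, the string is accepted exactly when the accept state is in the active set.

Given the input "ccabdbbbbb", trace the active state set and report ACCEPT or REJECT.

Answer: REJECT

Trace:
start: ε-closure({0}) = {0}
'c' @ 1: {1,2,4}
'c' @ 2: {5,6}
'a' @ 3: {3,4,7}  ✓accept
'b' @ 4: {}  — state set empty
rest 'dbbbbb' ignored (set empty)
after full input: {}  (accept=3 not in)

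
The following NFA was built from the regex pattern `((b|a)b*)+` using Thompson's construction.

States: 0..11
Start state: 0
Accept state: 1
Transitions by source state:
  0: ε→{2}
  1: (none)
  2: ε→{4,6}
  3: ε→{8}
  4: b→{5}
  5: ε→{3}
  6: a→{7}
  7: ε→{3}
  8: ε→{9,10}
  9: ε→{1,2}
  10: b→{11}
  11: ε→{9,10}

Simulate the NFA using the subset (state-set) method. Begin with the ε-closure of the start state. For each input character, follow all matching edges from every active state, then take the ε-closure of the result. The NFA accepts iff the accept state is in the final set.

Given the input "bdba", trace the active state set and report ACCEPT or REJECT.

Answer: REJECT

Derivation:
S₀ = ε-closure({0}) = {0,2,4,6}
'b' @ 1: {1,2,3,4,5,6,8,9,10}  [accepting]
'd' @ 2: {}  — state set empty
rest 'ba' ignored (set empty)
final: {}; accept 1 not in set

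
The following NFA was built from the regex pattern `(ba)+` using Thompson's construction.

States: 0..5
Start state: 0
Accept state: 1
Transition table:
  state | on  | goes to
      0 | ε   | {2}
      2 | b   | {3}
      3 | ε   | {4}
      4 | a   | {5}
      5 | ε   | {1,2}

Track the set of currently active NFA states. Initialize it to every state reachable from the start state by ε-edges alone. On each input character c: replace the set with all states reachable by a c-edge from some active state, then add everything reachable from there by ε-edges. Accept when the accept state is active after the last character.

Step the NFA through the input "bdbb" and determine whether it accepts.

start: ε-closure({0}) = {0,2}
'b' @ 1: {3,4}
'd' @ 2: {}  — state set empty
rest 'bb' ignored (set empty)
final: {}; accept 1 not in set

Answer: REJECT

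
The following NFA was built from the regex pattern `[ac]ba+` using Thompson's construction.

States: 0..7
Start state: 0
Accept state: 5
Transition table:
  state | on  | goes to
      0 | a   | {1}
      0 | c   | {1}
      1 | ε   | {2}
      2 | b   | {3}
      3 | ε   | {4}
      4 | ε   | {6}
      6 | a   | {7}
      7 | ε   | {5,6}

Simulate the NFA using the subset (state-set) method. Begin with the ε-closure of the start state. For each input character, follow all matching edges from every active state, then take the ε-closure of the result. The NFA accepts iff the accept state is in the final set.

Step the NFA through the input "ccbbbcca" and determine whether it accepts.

initial (ε-close {0}): {0}
'c' @ 1: {1,2}
'c' @ 2: {}  — no active states
rest 'bbbcca' ignored (set empty)
end set {} — state 5 not in

Answer: REJECT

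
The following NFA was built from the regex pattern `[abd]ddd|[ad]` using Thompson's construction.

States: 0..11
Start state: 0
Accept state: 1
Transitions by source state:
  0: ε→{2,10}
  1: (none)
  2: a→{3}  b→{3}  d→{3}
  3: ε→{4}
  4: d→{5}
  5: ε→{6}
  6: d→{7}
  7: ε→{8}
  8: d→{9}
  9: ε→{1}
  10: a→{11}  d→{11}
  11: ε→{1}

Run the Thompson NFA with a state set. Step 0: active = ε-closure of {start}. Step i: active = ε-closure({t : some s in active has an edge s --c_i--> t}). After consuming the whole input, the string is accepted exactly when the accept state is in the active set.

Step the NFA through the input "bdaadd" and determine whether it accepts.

Answer: REJECT

Derivation:
S₀ = ε-closure({0}) = {0,2,10}
'b' @ 1: {3,4}
'd' @ 2: {5,6}
'a' @ 3: {}  — no active states
rest 'add' ignored (set empty)
end set {} — state 1 not in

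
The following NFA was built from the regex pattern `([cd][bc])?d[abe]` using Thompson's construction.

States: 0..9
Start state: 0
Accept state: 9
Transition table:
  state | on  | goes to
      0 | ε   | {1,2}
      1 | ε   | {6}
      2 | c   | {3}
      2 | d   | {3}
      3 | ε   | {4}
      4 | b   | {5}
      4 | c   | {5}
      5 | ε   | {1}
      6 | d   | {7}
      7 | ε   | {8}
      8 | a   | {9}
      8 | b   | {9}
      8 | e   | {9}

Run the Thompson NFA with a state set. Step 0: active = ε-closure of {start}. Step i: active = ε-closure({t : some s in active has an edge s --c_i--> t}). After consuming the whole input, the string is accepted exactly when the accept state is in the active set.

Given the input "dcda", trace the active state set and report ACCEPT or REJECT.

Answer: ACCEPT

Trace:
S₀ = ε-closure({0}) = {0,1,2,6}
'd' @ 1: {3,4,7,8}
'c' @ 2: {1,5,6}
'd' @ 3: {7,8}
'a' @ 4: {9}  [accepting]
end set {9} — state 9 in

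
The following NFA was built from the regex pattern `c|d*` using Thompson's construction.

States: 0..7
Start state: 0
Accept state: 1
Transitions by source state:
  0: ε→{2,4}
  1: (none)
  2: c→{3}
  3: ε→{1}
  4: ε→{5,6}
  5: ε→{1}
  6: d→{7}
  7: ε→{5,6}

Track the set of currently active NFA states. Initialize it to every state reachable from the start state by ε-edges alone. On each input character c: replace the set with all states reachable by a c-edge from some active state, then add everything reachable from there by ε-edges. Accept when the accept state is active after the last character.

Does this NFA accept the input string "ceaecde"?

Answer: REJECT

Steps:
S₀ = ε-closure({0}) = {0,1,2,4,5,6}
'c' @ 1: {1,3}  [accepting]
'e' @ 2: {}  — dead — no transitions
rest 'aecde' ignored (set empty)
after full input: {}  (accept=1 not in)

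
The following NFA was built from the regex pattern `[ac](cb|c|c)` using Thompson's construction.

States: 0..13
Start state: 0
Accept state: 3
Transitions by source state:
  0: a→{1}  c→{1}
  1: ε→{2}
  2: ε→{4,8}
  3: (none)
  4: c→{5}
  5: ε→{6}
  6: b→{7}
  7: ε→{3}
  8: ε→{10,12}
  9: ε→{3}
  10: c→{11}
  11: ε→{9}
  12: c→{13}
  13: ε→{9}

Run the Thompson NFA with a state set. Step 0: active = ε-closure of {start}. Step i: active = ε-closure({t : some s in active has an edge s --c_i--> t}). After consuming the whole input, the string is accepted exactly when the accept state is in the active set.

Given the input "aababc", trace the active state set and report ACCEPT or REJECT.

Answer: REJECT

Trace:
start: ε-closure({0}) = {0}
'a' @ 1: {1,2,4,8,10,12}
'a' @ 2: {}  — no active states
rest 'babc' ignored (set empty)
end set {} — state 3 not in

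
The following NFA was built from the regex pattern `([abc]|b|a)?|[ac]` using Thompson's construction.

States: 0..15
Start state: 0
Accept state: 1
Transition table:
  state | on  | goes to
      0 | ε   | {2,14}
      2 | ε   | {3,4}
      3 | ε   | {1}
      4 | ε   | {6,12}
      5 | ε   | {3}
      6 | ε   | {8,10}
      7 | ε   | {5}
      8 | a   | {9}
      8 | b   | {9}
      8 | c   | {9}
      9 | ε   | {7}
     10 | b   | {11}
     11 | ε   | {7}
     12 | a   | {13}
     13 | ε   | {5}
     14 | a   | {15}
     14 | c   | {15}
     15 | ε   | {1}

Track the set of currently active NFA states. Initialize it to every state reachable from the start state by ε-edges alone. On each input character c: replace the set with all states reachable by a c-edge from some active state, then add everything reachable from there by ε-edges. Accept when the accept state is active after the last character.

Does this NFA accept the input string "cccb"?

S₀ = ε-closure({0}) = {0,1,2,3,4,6,8,10,12,14}
'c' @ 1: {1,3,5,7,9,15}  (accept∈set)
'c' @ 2: {}  — state set empty
rest 'cb' ignored (set empty)
end set {} — state 1 not in

Answer: REJECT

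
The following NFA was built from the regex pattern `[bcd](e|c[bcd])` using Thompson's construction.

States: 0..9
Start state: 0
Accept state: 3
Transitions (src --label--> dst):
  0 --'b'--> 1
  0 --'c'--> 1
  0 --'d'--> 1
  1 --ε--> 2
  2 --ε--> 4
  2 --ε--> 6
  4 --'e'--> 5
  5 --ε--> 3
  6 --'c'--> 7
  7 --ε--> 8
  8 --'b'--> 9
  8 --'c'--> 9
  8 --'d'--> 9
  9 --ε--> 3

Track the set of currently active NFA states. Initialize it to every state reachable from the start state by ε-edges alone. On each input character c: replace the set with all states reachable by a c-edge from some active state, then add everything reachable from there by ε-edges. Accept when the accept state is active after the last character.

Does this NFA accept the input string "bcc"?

Answer: ACCEPT

Derivation:
initial (ε-close {0}): {0}
'b' @ 1: {1,2,4,6}
'c' @ 2: {7,8}
'c' @ 3: {3,9}  ✓accept
final: {3,9}; accept 3 in set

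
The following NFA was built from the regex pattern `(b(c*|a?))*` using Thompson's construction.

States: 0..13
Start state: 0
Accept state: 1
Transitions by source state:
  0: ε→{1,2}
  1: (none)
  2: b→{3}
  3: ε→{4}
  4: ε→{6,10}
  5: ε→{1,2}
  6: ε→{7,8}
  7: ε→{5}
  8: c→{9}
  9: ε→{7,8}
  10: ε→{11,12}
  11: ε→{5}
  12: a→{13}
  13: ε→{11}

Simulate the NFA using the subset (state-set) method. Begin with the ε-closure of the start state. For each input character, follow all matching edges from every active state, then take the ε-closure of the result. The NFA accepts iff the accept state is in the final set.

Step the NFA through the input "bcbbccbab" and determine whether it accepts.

initial (ε-close {0}): {0,1,2}
'b' @ 1: {1,2,3,4,5,6,7,8,10,11,12}  [accepting]
'c' @ 2: {1,2,5,7,8,9}  [accepting]
'b' @ 3: {1,2,3,4,5,6,7,8,10,11,12}  [accepting]
'b' @ 4: {1,2,3,4,5,6,7,8,10,11,12}  [accepting]
'c' @ 5: {1,2,5,7,8,9}  [accepting]
'c' @ 6: {1,2,5,7,8,9}  [accepting]
'b' @ 7: {1,2,3,4,5,6,7,8,10,11,12}  [accepting]
'a' @ 8: {1,2,5,11,13}  [accepting]
'b' @ 9: {1,2,3,4,5,6,7,8,10,11,12}  [accepting]
final: {1,2,3,4,5,6,7,8,10,11,12}; accept 1 in set

Answer: ACCEPT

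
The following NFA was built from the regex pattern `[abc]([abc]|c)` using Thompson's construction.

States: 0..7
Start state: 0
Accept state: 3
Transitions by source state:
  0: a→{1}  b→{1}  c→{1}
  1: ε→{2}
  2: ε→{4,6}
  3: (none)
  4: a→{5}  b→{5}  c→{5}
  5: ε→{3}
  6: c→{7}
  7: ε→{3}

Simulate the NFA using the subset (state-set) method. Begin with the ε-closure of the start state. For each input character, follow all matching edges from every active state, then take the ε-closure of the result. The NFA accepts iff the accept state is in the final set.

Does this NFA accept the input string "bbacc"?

Answer: REJECT

Steps:
S₀ = ε-closure({0}) = {0}
'b' @ 1: {1,2,4,6}
'b' @ 2: {3,5}  ✓accept
'a' @ 3: {}  — no active states
rest 'cc' ignored (set empty)
final: {}; accept 3 not in set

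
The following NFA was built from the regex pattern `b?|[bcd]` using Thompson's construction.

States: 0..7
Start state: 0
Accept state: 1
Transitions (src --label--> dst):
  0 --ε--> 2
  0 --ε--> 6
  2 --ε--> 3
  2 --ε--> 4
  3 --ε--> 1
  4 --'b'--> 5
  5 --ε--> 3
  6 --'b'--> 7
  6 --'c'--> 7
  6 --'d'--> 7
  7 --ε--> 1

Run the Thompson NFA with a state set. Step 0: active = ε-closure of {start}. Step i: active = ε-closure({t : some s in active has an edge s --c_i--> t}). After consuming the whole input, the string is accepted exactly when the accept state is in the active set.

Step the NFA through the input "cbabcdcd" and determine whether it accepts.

initial (ε-close {0}): {0,1,2,3,4,6}
'c' @ 1: {1,7}  [accepting]
'b' @ 2: {}  — dead — no transitions
rest 'abcdcd' ignored (set empty)
after full input: {}  (accept=1 not in)

Answer: REJECT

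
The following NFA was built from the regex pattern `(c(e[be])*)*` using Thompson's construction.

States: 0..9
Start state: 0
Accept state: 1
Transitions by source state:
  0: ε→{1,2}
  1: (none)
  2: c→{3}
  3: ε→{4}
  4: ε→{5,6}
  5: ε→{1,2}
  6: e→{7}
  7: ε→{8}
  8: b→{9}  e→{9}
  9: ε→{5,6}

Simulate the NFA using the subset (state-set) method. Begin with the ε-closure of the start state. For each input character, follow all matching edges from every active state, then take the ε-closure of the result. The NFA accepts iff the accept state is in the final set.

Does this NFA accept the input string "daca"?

Answer: REJECT

Steps:
initial (ε-close {0}): {0,1,2}
'd' @ 1: {}  — no active states
rest 'aca' ignored (set empty)
end set {} — state 1 not in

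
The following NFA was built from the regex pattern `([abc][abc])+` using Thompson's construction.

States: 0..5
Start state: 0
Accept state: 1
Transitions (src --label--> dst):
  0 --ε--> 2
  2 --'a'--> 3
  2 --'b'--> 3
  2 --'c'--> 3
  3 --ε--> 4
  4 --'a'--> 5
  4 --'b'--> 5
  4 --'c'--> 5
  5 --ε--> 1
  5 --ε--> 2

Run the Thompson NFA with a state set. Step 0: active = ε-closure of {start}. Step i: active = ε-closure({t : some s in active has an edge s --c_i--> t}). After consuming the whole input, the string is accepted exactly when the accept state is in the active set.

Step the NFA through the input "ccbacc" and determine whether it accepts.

initial (ε-close {0}): {0,2}
'c' @ 1: {3,4}
'c' @ 2: {1,2,5}  ✓accept
'b' @ 3: {3,4}
'a' @ 4: {1,2,5}  ✓accept
'c' @ 5: {3,4}
'c' @ 6: {1,2,5}  ✓accept
end set {1,2,5} — state 1 in

Answer: ACCEPT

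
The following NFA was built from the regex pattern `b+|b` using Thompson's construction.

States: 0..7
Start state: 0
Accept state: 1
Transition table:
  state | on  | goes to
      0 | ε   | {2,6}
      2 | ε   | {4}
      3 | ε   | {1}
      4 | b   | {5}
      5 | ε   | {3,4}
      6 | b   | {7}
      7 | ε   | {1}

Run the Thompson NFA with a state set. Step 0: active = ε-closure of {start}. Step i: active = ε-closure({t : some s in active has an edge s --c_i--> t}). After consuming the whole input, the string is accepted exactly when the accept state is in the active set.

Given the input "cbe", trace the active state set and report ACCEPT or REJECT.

Answer: REJECT

Trace:
initial (ε-close {0}): {0,2,4,6}
'c' @ 1: {}  — dead — no transitions
rest 'be' ignored (set empty)
after full input: {}  (accept=1 not in)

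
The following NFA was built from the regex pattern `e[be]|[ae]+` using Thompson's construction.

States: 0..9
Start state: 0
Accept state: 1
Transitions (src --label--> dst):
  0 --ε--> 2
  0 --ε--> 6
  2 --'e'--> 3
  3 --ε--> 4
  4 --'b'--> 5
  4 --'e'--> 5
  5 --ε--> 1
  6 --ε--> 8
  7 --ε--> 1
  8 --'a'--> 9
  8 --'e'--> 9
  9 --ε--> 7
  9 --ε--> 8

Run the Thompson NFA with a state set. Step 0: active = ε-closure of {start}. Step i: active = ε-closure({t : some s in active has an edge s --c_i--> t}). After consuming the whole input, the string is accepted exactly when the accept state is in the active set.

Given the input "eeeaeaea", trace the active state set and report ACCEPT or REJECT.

Answer: ACCEPT

Steps:
start: ε-closure({0}) = {0,2,6,8}
'e' @ 1: {1,3,4,7,8,9}  [accepting]
'e' @ 2: {1,5,7,8,9}  [accepting]
'e' @ 3: {1,7,8,9}  [accepting]
'a' @ 4: {1,7,8,9}  [accepting]
'e' @ 5: {1,7,8,9}  [accepting]
'a' @ 6: {1,7,8,9}  [accepting]
'e' @ 7: {1,7,8,9}  [accepting]
'a' @ 8: {1,7,8,9}  [accepting]
end set {1,7,8,9} — state 1 in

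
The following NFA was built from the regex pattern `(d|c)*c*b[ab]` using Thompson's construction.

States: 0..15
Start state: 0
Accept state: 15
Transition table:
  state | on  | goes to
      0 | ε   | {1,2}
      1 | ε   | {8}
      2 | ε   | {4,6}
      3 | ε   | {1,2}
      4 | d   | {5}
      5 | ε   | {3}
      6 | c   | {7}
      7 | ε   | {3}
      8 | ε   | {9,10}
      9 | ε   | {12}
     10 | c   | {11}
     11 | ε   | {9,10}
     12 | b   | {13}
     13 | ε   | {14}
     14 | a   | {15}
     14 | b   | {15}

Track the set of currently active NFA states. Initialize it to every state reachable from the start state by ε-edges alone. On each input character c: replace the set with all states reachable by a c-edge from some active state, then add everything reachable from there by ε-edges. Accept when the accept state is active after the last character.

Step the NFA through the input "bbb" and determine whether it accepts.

S₀ = ε-closure({0}) = {0,1,2,4,6,8,9,10,12}
'b' @ 1: {13,14}
'b' @ 2: {15}  (accept∈set)
'b' @ 3: {}  — dead — no transitions
end set {} — state 15 not in

Answer: REJECT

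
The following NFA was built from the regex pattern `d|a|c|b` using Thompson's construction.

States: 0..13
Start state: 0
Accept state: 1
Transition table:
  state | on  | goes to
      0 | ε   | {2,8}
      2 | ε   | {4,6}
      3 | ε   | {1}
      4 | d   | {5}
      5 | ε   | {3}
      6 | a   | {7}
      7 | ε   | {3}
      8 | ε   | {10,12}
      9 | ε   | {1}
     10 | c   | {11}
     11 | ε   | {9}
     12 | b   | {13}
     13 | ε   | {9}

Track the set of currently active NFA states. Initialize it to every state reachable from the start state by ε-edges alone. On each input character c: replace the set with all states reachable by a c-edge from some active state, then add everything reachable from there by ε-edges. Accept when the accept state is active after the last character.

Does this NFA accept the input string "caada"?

S₀ = ε-closure({0}) = {0,2,4,6,8,10,12}
'c' @ 1: {1,9,11}  ✓accept
'a' @ 2: {}  — no active states
rest 'ada' ignored (set empty)
after full input: {}  (accept=1 not in)

Answer: REJECT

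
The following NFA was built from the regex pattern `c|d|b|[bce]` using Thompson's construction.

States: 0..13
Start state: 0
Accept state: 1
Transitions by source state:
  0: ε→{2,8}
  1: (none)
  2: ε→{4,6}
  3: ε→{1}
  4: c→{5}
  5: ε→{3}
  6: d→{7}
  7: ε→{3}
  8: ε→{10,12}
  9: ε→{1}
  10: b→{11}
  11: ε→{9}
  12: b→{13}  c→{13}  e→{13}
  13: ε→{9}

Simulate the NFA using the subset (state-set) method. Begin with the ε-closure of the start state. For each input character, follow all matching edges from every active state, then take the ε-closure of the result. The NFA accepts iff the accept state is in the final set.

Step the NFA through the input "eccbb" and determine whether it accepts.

start: ε-closure({0}) = {0,2,4,6,8,10,12}
'e' @ 1: {1,9,13}  [accepting]
'c' @ 2: {}  — no active states
rest 'cbb' ignored (set empty)
final: {}; accept 1 not in set

Answer: REJECT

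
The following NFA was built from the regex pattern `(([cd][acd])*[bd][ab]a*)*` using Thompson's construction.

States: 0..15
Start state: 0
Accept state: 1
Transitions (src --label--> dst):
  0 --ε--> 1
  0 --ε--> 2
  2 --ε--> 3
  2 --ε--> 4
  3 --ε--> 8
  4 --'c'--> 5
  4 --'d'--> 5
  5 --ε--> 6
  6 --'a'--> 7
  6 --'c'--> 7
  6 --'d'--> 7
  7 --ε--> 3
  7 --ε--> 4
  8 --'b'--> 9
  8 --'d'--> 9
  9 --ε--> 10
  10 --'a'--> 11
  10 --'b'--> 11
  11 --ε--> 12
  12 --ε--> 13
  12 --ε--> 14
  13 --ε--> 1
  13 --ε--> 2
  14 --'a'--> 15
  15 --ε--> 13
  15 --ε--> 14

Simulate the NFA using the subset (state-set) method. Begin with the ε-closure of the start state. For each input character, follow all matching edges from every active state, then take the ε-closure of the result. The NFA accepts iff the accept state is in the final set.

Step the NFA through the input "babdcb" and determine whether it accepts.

start: ε-closure({0}) = {0,1,2,3,4,8}
'b' @ 1: {9,10}
'a' @ 2: {1,2,3,4,8,11,12,13,14}  (accept∈set)
'b' @ 3: {9,10}
'd' @ 4: {}  — dead — no transitions
rest 'cb' ignored (set empty)
end set {} — state 1 not in

Answer: REJECT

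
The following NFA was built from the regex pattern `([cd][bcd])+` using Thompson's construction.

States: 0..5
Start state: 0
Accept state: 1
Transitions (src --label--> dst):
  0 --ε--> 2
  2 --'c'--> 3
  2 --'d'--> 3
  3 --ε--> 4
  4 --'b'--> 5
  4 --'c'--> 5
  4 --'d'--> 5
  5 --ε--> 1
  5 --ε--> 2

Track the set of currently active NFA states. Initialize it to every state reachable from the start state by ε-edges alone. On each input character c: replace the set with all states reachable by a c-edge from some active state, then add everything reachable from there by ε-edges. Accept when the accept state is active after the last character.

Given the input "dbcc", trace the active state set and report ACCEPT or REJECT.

Answer: ACCEPT

Trace:
initial (ε-close {0}): {0,2}
'd' @ 1: {3,4}
'b' @ 2: {1,2,5}  (accept∈set)
'c' @ 3: {3,4}
'c' @ 4: {1,2,5}  (accept∈set)
final: {1,2,5}; accept 1 in set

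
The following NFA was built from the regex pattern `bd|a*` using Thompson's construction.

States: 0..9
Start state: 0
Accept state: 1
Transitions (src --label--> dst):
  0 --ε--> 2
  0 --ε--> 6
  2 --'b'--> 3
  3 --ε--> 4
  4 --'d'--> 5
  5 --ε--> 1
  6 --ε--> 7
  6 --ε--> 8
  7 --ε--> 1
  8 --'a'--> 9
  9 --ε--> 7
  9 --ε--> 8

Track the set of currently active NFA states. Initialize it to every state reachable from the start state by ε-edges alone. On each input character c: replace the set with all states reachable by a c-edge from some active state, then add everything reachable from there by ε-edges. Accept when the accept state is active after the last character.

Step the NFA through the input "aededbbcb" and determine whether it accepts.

Answer: REJECT

Trace:
start: ε-closure({0}) = {0,1,2,6,7,8}
'a' @ 1: {1,7,8,9}  ✓accept
'e' @ 2: {}  — state set empty
rest 'dedbbcb' ignored (set empty)
final: {}; accept 1 not in set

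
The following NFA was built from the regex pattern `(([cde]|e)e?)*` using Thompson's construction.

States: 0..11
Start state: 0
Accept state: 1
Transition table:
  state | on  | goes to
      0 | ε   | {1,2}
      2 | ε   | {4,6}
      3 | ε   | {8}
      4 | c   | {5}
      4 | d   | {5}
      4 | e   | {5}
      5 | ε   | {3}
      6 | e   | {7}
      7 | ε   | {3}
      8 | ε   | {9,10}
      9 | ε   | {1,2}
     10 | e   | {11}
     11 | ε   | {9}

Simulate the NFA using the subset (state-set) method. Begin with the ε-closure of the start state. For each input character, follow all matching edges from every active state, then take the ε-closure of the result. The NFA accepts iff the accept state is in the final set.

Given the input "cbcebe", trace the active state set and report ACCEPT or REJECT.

start: ε-closure({0}) = {0,1,2,4,6}
'c' @ 1: {1,2,3,4,5,6,8,9,10}  ✓accept
'b' @ 2: {}  — dead — no transitions
rest 'cebe' ignored (set empty)
final: {}; accept 1 not in set

Answer: REJECT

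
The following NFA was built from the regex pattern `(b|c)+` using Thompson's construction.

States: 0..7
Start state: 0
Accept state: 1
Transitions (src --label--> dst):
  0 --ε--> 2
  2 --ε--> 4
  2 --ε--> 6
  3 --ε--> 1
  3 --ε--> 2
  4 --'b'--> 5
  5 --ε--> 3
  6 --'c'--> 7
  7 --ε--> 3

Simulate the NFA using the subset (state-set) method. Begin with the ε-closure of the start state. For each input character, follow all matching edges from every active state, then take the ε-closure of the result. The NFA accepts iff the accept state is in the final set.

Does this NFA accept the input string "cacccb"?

Answer: REJECT

Steps:
initial (ε-close {0}): {0,2,4,6}
'c' @ 1: {1,2,3,4,6,7}  ✓accept
'a' @ 2: {}  — state set empty
rest 'cccb' ignored (set empty)
after full input: {}  (accept=1 not in)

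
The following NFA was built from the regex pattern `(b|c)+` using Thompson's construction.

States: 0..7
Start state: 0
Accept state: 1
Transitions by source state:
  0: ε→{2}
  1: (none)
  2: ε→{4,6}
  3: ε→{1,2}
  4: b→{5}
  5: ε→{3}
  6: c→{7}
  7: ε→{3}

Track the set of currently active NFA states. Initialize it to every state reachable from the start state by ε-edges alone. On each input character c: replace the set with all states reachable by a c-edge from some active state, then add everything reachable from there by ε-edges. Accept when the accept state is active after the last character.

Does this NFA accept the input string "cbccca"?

Answer: REJECT

Trace:
start: ε-closure({0}) = {0,2,4,6}
'c' @ 1: {1,2,3,4,6,7}  ✓accept
'b' @ 2: {1,2,3,4,5,6}  ✓accept
'c' @ 3: {1,2,3,4,6,7}  ✓accept
'c' @ 4: {1,2,3,4,6,7}  ✓accept
'c' @ 5: {1,2,3,4,6,7}  ✓accept
'a' @ 6: {}  — no active states
end set {} — state 1 not in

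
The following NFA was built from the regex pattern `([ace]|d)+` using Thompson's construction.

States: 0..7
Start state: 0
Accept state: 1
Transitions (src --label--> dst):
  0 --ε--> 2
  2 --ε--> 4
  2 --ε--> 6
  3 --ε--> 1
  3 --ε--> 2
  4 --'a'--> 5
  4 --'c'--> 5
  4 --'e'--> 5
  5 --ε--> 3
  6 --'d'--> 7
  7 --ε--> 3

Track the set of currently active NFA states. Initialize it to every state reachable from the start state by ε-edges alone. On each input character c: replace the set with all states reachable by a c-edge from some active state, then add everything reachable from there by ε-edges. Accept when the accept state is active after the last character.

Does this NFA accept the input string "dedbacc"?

initial (ε-close {0}): {0,2,4,6}
'd' @ 1: {1,2,3,4,6,7}  (accept∈set)
'e' @ 2: {1,2,3,4,5,6}  (accept∈set)
'd' @ 3: {1,2,3,4,6,7}  (accept∈set)
'b' @ 4: {}  — state set empty
rest 'acc' ignored (set empty)
final: {}; accept 1 not in set

Answer: REJECT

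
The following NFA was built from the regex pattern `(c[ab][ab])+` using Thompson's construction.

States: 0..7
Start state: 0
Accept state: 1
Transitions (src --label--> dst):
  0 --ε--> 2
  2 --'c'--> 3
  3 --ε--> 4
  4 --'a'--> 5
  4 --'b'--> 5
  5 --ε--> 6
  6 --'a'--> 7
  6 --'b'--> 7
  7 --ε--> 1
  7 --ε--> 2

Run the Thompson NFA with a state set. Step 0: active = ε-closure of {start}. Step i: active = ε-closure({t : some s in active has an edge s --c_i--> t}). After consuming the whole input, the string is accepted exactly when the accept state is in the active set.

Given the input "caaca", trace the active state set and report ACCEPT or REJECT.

Answer: REJECT

Derivation:
start: ε-closure({0}) = {0,2}
'c' @ 1: {3,4}
'a' @ 2: {5,6}
'a' @ 3: {1,2,7}  ✓accept
'c' @ 4: {3,4}
'a' @ 5: {5,6}
after full input: {5,6}  (accept=1 not in)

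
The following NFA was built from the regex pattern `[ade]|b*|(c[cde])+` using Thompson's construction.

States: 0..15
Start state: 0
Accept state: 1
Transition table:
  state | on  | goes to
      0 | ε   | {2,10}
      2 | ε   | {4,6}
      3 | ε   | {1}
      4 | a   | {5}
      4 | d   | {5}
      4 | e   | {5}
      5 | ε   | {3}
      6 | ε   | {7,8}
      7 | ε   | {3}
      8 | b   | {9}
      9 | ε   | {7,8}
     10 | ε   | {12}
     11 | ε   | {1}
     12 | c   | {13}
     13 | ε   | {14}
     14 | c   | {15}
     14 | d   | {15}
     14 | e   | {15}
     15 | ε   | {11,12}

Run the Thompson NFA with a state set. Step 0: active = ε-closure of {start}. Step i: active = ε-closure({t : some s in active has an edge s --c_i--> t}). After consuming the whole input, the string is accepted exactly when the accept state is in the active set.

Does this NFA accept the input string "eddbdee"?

start: ε-closure({0}) = {0,1,2,3,4,6,7,8,10,12}
'e' @ 1: {1,3,5}  [accepting]
'd' @ 2: {}  — dead — no transitions
rest 'dbdee' ignored (set empty)
final: {}; accept 1 not in set

Answer: REJECT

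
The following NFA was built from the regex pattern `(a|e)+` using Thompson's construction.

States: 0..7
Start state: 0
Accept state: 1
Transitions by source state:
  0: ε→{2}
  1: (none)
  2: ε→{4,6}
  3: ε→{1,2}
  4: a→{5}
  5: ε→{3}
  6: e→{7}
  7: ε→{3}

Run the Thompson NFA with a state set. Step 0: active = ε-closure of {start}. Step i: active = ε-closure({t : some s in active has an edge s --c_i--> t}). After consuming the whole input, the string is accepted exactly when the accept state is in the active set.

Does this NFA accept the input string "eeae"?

S₀ = ε-closure({0}) = {0,2,4,6}
'e' @ 1: {1,2,3,4,6,7}  [accepting]
'e' @ 2: {1,2,3,4,6,7}  [accepting]
'a' @ 3: {1,2,3,4,5,6}  [accepting]
'e' @ 4: {1,2,3,4,6,7}  [accepting]
final: {1,2,3,4,6,7}; accept 1 in set

Answer: ACCEPT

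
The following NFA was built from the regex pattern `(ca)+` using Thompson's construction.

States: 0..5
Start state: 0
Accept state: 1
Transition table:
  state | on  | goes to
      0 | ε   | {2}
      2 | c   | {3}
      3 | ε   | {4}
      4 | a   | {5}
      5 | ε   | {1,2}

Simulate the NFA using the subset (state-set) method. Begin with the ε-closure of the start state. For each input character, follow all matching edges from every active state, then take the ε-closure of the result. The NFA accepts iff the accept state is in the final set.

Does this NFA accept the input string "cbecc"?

Answer: REJECT

Trace:
S₀ = ε-closure({0}) = {0,2}
'c' @ 1: {3,4}
'b' @ 2: {}  — no active states
rest 'ecc' ignored (set empty)
end set {} — state 1 not in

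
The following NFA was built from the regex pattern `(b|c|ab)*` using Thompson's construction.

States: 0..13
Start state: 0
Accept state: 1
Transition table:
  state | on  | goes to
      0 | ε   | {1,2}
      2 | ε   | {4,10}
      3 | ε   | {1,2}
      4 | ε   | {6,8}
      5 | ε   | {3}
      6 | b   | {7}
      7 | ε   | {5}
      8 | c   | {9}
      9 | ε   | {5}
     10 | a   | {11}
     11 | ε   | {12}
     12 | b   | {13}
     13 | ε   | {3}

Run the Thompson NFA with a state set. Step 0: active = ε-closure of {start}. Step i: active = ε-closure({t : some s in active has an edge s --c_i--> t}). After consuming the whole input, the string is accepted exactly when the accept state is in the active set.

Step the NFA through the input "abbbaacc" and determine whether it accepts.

Answer: REJECT

Derivation:
S₀ = ε-closure({0}) = {0,1,2,4,6,8,10}
'a' @ 1: {11,12}
'b' @ 2: {1,2,3,4,6,8,10,13}  (accept∈set)
'b' @ 3: {1,2,3,4,5,6,7,8,10}  (accept∈set)
'b' @ 4: {1,2,3,4,5,6,7,8,10}  (accept∈set)
'a' @ 5: {11,12}
'a' @ 6: {}  — no active states
rest 'cc' ignored (set empty)
end set {} — state 1 not in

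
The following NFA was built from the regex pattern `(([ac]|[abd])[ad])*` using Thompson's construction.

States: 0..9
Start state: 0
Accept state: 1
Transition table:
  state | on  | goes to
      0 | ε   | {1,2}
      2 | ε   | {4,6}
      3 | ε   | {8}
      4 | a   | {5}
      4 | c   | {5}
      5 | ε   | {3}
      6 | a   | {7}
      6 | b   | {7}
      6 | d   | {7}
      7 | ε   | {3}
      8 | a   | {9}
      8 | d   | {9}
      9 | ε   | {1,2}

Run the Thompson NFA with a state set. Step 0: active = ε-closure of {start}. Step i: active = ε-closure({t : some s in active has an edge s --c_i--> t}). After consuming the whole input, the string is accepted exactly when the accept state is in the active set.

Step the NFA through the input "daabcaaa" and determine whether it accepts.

Answer: REJECT

Steps:
S₀ = ε-closure({0}) = {0,1,2,4,6}
'd' @ 1: {3,7,8}
'a' @ 2: {1,2,4,6,9}  [accepting]
'a' @ 3: {3,5,7,8}
'b' @ 4: {}  — no active states
rest 'caaa' ignored (set empty)
final: {}; accept 1 not in set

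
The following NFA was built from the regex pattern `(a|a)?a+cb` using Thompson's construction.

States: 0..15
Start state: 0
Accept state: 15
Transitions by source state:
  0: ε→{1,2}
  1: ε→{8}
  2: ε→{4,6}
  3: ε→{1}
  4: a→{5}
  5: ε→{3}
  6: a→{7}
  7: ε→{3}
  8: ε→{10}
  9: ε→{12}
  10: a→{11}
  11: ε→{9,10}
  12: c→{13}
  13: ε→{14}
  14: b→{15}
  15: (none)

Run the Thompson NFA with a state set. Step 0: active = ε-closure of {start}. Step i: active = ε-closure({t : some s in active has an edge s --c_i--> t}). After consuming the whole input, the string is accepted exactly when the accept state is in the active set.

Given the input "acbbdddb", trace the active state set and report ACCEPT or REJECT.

Answer: REJECT

Trace:
initial (ε-close {0}): {0,1,2,4,6,8,10}
'a' @ 1: {1,3,5,7,8,9,10,11,12}
'c' @ 2: {13,14}
'b' @ 3: {15}  ✓accept
'b' @ 4: {}  — dead — no transitions
rest 'dddb' ignored (set empty)
end set {} — state 15 not in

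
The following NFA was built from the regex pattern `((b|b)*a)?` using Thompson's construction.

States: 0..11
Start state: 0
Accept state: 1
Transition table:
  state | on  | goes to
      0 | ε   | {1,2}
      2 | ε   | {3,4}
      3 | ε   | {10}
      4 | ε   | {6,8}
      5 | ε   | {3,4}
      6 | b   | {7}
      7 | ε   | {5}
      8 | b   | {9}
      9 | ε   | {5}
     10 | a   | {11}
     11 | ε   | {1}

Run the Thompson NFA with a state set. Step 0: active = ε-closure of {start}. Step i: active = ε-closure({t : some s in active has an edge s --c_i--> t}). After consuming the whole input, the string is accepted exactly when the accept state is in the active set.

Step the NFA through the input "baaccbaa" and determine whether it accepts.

Answer: REJECT

Derivation:
S₀ = ε-closure({0}) = {0,1,2,3,4,6,8,10}
'b' @ 1: {3,4,5,6,7,8,9,10}
'a' @ 2: {1,11}  ✓accept
'a' @ 3: {}  — dead — no transitions
rest 'ccbaa' ignored (set empty)
after full input: {}  (accept=1 not in)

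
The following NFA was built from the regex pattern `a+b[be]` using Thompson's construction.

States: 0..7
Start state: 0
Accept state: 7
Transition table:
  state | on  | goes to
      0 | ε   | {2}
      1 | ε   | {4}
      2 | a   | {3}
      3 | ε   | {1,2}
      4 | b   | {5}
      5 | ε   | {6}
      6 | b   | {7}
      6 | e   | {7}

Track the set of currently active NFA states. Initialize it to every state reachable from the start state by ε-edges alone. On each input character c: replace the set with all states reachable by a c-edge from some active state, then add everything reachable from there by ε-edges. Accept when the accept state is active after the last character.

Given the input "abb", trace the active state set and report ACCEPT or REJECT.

Answer: ACCEPT

Derivation:
start: ε-closure({0}) = {0,2}
'a' @ 1: {1,2,3,4}
'b' @ 2: {5,6}
'b' @ 3: {7}  ✓accept
after full input: {7}  (accept=7 in)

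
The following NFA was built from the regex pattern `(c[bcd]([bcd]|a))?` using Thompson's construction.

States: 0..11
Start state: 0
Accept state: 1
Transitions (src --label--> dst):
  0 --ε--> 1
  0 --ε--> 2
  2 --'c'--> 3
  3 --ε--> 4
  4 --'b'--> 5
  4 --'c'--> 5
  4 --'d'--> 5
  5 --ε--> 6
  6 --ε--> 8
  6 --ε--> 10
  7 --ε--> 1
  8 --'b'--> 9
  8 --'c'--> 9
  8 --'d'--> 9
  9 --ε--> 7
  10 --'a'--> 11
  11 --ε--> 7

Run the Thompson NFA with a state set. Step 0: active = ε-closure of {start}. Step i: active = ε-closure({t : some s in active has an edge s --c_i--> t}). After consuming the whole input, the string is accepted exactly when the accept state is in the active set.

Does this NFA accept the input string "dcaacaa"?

Answer: REJECT

Steps:
initial (ε-close {0}): {0,1,2}
'd' @ 1: {}  — no active states
rest 'caacaa' ignored (set empty)
end set {} — state 1 not in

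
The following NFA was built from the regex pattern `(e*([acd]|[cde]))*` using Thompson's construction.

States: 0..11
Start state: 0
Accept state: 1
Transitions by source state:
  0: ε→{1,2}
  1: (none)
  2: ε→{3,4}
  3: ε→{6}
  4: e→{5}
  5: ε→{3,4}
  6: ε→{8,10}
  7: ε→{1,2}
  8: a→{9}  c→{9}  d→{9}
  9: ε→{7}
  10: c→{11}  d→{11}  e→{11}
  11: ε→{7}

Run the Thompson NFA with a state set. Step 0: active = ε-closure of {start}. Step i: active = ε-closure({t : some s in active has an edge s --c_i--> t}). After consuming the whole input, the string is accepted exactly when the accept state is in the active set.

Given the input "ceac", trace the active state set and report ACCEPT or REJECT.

initial (ε-close {0}): {0,1,2,3,4,6,8,10}
'c' @ 1: {1,2,3,4,6,7,8,9,10,11}  [accepting]
'e' @ 2: {1,2,3,4,5,6,7,8,10,11}  [accepting]
'a' @ 3: {1,2,3,4,6,7,8,9,10}  [accepting]
'c' @ 4: {1,2,3,4,6,7,8,9,10,11}  [accepting]
final: {1,2,3,4,6,7,8,9,10,11}; accept 1 in set

Answer: ACCEPT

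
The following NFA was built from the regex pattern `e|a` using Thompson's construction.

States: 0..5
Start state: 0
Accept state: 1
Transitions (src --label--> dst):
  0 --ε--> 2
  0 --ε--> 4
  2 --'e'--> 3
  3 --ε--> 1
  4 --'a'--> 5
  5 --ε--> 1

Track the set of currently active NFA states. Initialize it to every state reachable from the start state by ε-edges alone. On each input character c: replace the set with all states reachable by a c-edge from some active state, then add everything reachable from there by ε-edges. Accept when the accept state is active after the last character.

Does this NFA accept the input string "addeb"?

Answer: REJECT

Trace:
initial (ε-close {0}): {0,2,4}
'a' @ 1: {1,5}  ✓accept
'd' @ 2: {}  — no active states
rest 'deb' ignored (set empty)
end set {} — state 1 not in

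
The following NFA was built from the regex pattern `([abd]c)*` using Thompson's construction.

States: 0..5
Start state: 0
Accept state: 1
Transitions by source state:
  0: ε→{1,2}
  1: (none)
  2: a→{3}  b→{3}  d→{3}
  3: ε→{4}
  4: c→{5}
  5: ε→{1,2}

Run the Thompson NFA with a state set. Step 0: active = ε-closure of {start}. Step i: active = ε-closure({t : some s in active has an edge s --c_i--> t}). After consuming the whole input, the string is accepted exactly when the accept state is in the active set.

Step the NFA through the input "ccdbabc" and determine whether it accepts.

Answer: REJECT

Trace:
initial (ε-close {0}): {0,1,2}
'c' @ 1: {}  — state set empty
rest 'cdbabc' ignored (set empty)
after full input: {}  (accept=1 not in)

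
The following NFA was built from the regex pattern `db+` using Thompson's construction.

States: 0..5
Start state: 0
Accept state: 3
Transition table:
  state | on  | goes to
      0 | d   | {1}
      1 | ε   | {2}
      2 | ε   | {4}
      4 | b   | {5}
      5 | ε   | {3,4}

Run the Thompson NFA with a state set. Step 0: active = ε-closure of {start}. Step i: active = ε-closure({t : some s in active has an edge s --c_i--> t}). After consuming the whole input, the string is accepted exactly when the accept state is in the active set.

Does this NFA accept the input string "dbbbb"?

start: ε-closure({0}) = {0}
'd' @ 1: {1,2,4}
'b' @ 2: {3,4,5}  ✓accept
'b' @ 3: {3,4,5}  ✓accept
'b' @ 4: {3,4,5}  ✓accept
'b' @ 5: {3,4,5}  ✓accept
final: {3,4,5}; accept 3 in set

Answer: ACCEPT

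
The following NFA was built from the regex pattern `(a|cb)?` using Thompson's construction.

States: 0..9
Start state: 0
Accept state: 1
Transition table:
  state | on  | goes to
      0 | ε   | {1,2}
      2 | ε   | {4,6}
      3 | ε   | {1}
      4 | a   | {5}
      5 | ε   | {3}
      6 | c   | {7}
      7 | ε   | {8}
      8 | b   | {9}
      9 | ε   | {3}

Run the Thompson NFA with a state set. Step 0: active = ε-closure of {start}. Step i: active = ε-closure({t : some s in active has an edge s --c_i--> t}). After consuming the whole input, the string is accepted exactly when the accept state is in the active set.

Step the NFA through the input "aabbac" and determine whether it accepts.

initial (ε-close {0}): {0,1,2,4,6}
'a' @ 1: {1,3,5}  (accept∈set)
'a' @ 2: {}  — dead — no transitions
rest 'bbac' ignored (set empty)
final: {}; accept 1 not in set

Answer: REJECT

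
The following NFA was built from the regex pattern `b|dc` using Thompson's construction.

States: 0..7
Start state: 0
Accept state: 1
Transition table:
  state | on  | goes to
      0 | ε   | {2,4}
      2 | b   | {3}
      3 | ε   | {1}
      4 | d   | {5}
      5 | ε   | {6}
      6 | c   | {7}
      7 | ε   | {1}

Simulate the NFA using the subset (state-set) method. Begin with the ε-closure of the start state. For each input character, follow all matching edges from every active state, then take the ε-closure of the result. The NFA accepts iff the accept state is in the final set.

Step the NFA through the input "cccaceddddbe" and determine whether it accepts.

Answer: REJECT

Derivation:
start: ε-closure({0}) = {0,2,4}
'c' @ 1: {}  — dead — no transitions
rest 'ccaceddddbe' ignored (set empty)
final: {}; accept 1 not in set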